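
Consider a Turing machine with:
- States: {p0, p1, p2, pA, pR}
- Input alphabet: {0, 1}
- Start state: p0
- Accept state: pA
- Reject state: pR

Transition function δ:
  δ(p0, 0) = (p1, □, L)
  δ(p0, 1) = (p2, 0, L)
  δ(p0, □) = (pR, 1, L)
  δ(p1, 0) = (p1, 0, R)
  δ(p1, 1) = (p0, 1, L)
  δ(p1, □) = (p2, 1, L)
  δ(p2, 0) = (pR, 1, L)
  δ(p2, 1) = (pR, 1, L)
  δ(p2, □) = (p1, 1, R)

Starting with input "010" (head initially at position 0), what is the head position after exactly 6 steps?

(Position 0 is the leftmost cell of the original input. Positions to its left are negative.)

Execution trace (head position shown):
Step 0: [p0]010  (head at position 0)
Step 1: move left → [p1]□□10  (head at position -1)
Step 2: move left → [p2]□1□10  (head at position -2)
Step 3: move right → 1[p1]1□10  (head at position -1)
Step 4: move left → [p0]11□10  (head at position -2)
Step 5: move left → [p2]□01□10  (head at position -3)
Step 6: move right → 1[p1]01□10  (head at position -2)

After 6 steps, the head is at position -2.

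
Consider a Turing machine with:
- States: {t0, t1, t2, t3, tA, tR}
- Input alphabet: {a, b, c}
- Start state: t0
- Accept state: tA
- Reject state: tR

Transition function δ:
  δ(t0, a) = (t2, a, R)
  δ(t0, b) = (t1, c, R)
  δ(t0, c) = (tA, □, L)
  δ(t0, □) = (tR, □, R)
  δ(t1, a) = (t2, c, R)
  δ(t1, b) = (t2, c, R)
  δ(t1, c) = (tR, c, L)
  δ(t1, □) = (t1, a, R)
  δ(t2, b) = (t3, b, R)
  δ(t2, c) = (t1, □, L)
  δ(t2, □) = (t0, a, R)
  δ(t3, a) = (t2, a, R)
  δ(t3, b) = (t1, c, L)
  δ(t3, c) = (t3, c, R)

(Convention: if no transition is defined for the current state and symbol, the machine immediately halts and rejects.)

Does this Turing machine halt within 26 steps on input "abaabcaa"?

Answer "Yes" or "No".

Execution trace:
Initial: [t0]abaabcaa
Step 1: δ(t0, a) = (t2, a, R) → a[t2]baabcaa
Step 2: δ(t2, b) = (t3, b, R) → ab[t3]aabcaa
Step 3: δ(t3, a) = (t2, a, R) → aba[t2]abcaa

No transition is defined for δ(t2, a). By convention the machine halts and rejects.
The machine halted after 3 steps (within the 26-step bound).

Answer: Yes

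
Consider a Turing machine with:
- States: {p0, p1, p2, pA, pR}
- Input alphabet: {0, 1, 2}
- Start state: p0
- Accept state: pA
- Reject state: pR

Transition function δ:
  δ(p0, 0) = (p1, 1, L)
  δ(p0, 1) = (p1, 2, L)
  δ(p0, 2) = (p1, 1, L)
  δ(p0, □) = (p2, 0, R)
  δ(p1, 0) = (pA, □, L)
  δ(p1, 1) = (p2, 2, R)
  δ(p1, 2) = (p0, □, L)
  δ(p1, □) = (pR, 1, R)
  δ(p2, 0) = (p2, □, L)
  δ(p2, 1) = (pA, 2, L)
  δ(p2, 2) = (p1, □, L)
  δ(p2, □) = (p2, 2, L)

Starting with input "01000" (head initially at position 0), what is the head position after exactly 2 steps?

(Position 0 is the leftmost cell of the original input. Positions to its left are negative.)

Execution trace (head position shown):
Step 0: [p0]01000  (head at position 0)
Step 1: move left → [p1]□11000  (head at position -1)
Step 2: move right → 1[pR]11000  (head at position 0)

After 2 steps, the head is at position 0.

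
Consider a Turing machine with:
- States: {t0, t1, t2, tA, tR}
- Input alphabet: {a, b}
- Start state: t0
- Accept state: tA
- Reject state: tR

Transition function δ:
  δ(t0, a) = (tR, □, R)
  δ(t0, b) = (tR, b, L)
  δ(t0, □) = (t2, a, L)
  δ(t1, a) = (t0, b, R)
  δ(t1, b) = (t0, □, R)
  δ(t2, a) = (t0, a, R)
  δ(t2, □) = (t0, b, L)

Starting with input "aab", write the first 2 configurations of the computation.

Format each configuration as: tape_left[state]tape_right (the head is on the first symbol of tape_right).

Transitions applied:
Step 1: δ(t0, a) = (tR, □, R)

The first 2 configurations are:
[t0]aab ⊢ □[tR]ab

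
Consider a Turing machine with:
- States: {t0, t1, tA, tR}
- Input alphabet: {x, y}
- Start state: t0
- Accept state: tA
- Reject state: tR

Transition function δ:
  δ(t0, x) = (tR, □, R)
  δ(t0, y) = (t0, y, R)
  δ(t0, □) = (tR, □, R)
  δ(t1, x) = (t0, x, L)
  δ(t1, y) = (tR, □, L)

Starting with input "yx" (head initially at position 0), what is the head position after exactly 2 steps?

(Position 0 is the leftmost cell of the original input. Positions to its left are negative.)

Execution trace (head position shown):
Step 0: [t0]yx  (head at position 0)
Step 1: move right → y[t0]x  (head at position 1)
Step 2: move right → y□[tR]□  (head at position 2)

After 2 steps, the head is at position 2.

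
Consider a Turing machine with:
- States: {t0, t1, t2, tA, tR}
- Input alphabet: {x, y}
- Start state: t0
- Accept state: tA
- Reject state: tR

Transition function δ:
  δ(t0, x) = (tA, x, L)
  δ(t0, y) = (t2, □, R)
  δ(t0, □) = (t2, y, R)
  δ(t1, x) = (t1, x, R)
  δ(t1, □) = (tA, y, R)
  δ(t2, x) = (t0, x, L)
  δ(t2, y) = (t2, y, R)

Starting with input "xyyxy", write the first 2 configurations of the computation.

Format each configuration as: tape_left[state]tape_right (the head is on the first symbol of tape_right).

Transitions applied:
Step 1: δ(t0, x) = (tA, x, L)

The first 2 configurations are:
[t0]xyyxy ⊢ [tA]□xyyxy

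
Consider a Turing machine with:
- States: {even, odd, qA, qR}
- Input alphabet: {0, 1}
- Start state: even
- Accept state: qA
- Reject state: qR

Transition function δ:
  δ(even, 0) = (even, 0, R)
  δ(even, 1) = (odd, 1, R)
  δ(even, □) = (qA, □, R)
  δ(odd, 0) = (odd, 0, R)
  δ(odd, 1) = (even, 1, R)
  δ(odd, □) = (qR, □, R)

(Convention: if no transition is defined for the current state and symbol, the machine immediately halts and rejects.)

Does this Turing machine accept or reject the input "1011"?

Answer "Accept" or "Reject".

Execution trace:
Initial: [even]1011
Step 1: δ(even, 1) = (odd, 1, R) → 1[odd]011
Step 2: δ(odd, 0) = (odd, 0, R) → 10[odd]11
Step 3: δ(odd, 1) = (even, 1, R) → 101[even]1
Step 4: δ(even, 1) = (odd, 1, R) → 1011[odd]□
Step 5: δ(odd, □) = (qR, □, R) → 1011□[qR]□

The machine reaches the reject state qR and halts.

Answer: Reject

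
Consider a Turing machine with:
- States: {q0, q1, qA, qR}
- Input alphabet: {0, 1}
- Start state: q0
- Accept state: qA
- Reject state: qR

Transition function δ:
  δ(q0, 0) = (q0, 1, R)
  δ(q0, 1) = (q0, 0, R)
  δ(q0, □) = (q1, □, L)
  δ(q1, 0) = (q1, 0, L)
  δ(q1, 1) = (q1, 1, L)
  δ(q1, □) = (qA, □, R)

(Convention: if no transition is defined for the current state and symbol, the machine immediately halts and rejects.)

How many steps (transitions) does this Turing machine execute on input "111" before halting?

Execution trace:
Initial: [q0]111
Step 1: δ(q0, 1) = (q0, 0, R) → 0[q0]11
Step 2: δ(q0, 1) = (q0, 0, R) → 00[q0]1
Step 3: δ(q0, 1) = (q0, 0, R) → 000[q0]□
Step 4: δ(q0, □) = (q1, □, L) → 00[q1]0□
Step 5: δ(q1, 0) = (q1, 0, L) → 0[q1]00□
Step 6: δ(q1, 0) = (q1, 0, L) → [q1]000□
Step 7: δ(q1, 0) = (q1, 0, L) → [q1]□000□
Step 8: δ(q1, □) = (qA, □, R) → □[qA]000□

The machine reaches the accept state qA and halts.

The machine executed 8 steps before halting.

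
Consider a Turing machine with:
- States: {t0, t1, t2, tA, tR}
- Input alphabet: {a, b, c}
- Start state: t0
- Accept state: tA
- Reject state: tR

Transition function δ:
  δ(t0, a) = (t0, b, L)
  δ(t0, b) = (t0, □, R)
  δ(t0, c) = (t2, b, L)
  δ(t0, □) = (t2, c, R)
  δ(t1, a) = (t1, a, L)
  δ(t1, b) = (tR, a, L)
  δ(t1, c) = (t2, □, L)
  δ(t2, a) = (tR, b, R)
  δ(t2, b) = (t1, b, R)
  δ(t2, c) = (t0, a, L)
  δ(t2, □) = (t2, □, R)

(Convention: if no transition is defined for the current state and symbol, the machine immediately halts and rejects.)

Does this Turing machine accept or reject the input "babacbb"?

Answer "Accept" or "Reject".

Execution trace:
Initial: [t0]babacbb
Step 1: δ(t0, b) = (t0, □, R) → □[t0]abacbb
Step 2: δ(t0, a) = (t0, b, L) → [t0]□bbacbb
Step 3: δ(t0, □) = (t2, c, R) → c[t2]bbacbb
Step 4: δ(t2, b) = (t1, b, R) → cb[t1]bacbb
Step 5: δ(t1, b) = (tR, a, L) → c[tR]baacbb

The machine reaches the reject state tR and halts.

Answer: Reject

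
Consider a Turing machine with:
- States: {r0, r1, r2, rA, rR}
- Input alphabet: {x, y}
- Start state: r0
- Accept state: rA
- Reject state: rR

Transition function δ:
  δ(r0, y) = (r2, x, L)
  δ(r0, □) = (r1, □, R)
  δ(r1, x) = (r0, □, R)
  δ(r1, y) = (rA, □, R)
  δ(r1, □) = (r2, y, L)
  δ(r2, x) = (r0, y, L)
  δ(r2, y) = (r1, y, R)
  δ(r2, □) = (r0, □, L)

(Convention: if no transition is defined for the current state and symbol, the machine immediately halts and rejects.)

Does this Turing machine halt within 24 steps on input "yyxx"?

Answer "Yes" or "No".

Execution trace:
Initial: [r0]yyxx
Step 1: δ(r0, y) = (r2, x, L) → [r2]□xyxx
Step 2: δ(r2, □) = (r0, □, L) → [r0]□□xyxx
Step 3: δ(r0, □) = (r1, □, R) → □[r1]□xyxx
Step 4: δ(r1, □) = (r2, y, L) → [r2]□yxyxx
Step 5: δ(r2, □) = (r0, □, L) → [r0]□□yxyxx
Step 6: δ(r0, □) = (r1, □, R) → □[r1]□yxyxx
Step 7: δ(r1, □) = (r2, y, L) → [r2]□yyxyxx
Step 8: δ(r2, □) = (r0, □, L) → [r0]□□yyxyxx
Step 9: δ(r0, □) = (r1, □, R) → □[r1]□yyxyxx
Step 10: δ(r1, □) = (r2, y, L) → [r2]□yyyxyxx
Step 11: δ(r2, □) = (r0, □, L) → [r0]□□yyyxyxx
Step 12: δ(r0, □) = (r1, □, R) → □[r1]□yyyxyxx
Step 13: δ(r1, □) = (r2, y, L) → [r2]□yyyyxyxx
Step 14: δ(r2, □) = (r0, □, L) → [r0]□□yyyyxyxx
Step 15: δ(r0, □) = (r1, □, R) → □[r1]□yyyyxyxx
Step 16: δ(r1, □) = (r2, y, L) → [r2]□yyyyyxyxx
Step 17: δ(r2, □) = (r0, □, L) → [r0]□□yyyyyxyxx
Step 18: δ(r0, □) = (r1, □, R) → □[r1]□yyyyyxyxx
Step 19: δ(r1, □) = (r2, y, L) → [r2]□yyyyyyxyxx
Step 20: δ(r2, □) = (r0, □, L) → [r0]□□yyyyyyxyxx
Step 21: δ(r0, □) = (r1, □, R) → □[r1]□yyyyyyxyxx
Step 22: δ(r1, □) = (r2, y, L) → [r2]□yyyyyyyxyxx
Step 23: δ(r2, □) = (r0, □, L) → [r0]□□yyyyyyyxyxx
Step 24: δ(r0, □) = (r1, □, R) → □[r1]□yyyyyyyxyxx

The machine has not reached a halting state after 24 steps.
The machine did not halt within the 24-step bound.

Answer: No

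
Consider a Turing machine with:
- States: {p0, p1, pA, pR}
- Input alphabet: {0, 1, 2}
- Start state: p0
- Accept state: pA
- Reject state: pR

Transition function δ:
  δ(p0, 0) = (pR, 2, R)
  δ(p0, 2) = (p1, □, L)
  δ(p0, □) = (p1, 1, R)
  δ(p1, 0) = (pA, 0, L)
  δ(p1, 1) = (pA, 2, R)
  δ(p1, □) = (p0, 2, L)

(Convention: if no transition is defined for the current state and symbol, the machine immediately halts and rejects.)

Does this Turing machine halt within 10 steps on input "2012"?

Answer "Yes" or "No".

Execution trace:
Initial: [p0]2012
Step 1: δ(p0, 2) = (p1, □, L) → [p1]□□012
Step 2: δ(p1, □) = (p0, 2, L) → [p0]□2□012
Step 3: δ(p0, □) = (p1, 1, R) → 1[p1]2□012

No transition is defined for δ(p1, 2). By convention the machine halts and rejects.
The machine halted after 3 steps (within the 10-step bound).

Answer: Yes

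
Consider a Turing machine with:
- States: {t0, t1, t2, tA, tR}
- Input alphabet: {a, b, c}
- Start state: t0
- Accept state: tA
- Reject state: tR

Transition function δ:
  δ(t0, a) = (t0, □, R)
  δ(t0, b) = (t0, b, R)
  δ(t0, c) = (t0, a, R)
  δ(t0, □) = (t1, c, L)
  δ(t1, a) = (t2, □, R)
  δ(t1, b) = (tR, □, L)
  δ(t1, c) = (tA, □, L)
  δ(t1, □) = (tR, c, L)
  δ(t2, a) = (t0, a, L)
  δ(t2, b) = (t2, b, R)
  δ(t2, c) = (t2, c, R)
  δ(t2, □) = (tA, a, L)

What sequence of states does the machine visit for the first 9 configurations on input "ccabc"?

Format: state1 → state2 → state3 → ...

Execution trace:
Initial: [t0]ccabc
Step 1: δ(t0, c) = (t0, a, R) → a[t0]cabc
Step 2: δ(t0, c) = (t0, a, R) → aa[t0]abc
Step 3: δ(t0, a) = (t0, □, R) → aa□[t0]bc
Step 4: δ(t0, b) = (t0, b, R) → aa□b[t0]c
Step 5: δ(t0, c) = (t0, a, R) → aa□ba[t0]□
Step 6: δ(t0, □) = (t1, c, L) → aa□b[t1]ac
Step 7: δ(t1, a) = (t2, □, R) → aa□b□[t2]c
Step 8: δ(t2, c) = (t2, c, R) → aa□b□c[t2]□

State sequence: t0 → t0 → t0 → t0 → t0 → t0 → t1 → t2 → t2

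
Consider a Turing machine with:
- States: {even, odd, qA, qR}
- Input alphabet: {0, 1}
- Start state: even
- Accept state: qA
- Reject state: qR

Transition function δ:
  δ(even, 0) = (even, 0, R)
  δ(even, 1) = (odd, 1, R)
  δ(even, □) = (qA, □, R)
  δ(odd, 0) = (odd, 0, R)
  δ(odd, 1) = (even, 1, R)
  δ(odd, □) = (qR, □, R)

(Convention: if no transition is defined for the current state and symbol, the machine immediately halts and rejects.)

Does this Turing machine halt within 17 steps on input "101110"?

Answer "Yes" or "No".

Execution trace:
Initial: [even]101110
Step 1: δ(even, 1) = (odd, 1, R) → 1[odd]01110
Step 2: δ(odd, 0) = (odd, 0, R) → 10[odd]1110
Step 3: δ(odd, 1) = (even, 1, R) → 101[even]110
Step 4: δ(even, 1) = (odd, 1, R) → 1011[odd]10
Step 5: δ(odd, 1) = (even, 1, R) → 10111[even]0
Step 6: δ(even, 0) = (even, 0, R) → 101110[even]□
Step 7: δ(even, □) = (qA, □, R) → 101110□[qA]□

The machine reaches the accept state qA and halts.
The machine halted after 7 steps (within the 17-step bound).

Answer: Yes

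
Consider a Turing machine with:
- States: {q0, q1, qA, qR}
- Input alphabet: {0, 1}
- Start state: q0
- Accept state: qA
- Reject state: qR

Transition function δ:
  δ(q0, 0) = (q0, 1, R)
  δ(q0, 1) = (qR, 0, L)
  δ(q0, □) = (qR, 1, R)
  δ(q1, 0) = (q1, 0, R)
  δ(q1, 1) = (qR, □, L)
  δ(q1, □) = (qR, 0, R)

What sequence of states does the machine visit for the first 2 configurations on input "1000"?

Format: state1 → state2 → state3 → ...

Execution trace:
Initial: [q0]1000
Step 1: δ(q0, 1) = (qR, 0, L) → [qR]□0000

The machine reaches the reject state qR and halts.

State sequence: q0 → qR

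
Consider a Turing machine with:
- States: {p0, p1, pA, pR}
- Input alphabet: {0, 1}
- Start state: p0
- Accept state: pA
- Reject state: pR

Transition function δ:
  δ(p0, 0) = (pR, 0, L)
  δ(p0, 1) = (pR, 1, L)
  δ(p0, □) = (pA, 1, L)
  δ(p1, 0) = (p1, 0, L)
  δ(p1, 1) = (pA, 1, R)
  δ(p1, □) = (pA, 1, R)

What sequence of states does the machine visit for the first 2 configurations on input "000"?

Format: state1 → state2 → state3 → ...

Execution trace:
Initial: [p0]000
Step 1: δ(p0, 0) = (pR, 0, L) → [pR]□000

The machine reaches the reject state pR and halts.

State sequence: p0 → pR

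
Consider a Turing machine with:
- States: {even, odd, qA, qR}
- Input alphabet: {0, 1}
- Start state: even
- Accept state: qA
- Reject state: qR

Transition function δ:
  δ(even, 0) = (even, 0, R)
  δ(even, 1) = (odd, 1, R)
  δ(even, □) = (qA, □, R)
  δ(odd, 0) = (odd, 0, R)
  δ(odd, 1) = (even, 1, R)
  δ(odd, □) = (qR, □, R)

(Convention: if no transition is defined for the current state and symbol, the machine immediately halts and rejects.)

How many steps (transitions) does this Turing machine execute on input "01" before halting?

Execution trace:
Initial: [even]01
Step 1: δ(even, 0) = (even, 0, R) → 0[even]1
Step 2: δ(even, 1) = (odd, 1, R) → 01[odd]□
Step 3: δ(odd, □) = (qR, □, R) → 01□[qR]□

The machine reaches the reject state qR and halts.

The machine executed 3 steps before halting.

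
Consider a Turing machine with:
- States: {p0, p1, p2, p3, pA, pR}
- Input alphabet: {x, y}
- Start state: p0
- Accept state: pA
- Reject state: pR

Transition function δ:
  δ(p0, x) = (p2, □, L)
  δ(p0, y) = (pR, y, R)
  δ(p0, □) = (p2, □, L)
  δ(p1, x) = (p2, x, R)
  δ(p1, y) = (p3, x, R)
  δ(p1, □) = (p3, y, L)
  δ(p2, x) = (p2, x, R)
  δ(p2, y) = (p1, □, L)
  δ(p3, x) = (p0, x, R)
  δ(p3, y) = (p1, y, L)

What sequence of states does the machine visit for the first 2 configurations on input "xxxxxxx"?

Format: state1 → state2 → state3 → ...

Execution trace:
Initial: [p0]xxxxxxx
Step 1: δ(p0, x) = (p2, □, L) → [p2]□□xxxxxx

No transition is defined for δ(p2, □). By convention the machine halts and rejects.

State sequence: p0 → p2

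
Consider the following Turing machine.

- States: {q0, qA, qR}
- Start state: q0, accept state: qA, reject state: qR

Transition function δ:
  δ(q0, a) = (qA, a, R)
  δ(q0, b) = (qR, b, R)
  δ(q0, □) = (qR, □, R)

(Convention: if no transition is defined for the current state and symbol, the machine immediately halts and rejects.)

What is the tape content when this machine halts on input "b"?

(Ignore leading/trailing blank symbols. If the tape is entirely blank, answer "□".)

Execution trace:
Initial: [q0]b
Step 1: δ(q0, b) = (qR, b, R) → b[qR]□

The machine reaches the reject state qR and halts.

Final tape (ignoring leading/trailing blanks): b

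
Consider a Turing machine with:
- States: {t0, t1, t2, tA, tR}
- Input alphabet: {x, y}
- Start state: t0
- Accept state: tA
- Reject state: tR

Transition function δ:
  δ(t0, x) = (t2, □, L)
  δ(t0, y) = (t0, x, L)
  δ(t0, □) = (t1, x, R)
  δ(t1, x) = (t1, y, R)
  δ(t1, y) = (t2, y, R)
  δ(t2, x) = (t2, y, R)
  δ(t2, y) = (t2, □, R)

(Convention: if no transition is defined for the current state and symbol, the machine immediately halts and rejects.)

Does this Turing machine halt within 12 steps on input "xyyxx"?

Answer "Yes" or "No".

Execution trace:
Initial: [t0]xyyxx
Step 1: δ(t0, x) = (t2, □, L) → [t2]□□yyxx

No transition is defined for δ(t2, □). By convention the machine halts and rejects.
The machine halted after 1 step (within the 12-step bound).

Answer: Yes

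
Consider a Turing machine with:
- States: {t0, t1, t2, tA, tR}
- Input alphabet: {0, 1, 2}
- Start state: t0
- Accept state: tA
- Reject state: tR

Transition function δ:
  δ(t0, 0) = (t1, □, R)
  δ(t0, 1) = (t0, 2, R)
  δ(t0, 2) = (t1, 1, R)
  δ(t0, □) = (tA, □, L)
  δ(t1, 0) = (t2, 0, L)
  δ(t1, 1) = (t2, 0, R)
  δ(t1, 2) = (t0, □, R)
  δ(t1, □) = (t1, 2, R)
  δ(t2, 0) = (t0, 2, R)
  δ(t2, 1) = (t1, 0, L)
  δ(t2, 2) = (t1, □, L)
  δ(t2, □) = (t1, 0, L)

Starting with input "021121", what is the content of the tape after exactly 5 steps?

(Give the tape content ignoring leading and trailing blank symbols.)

Execution trace:
Initial: [t0]021121
Step 1: δ(t0, 0) = (t1, □, R) → □[t1]21121
Step 2: δ(t1, 2) = (t0, □, R) → □□[t0]1121
Step 3: δ(t0, 1) = (t0, 2, R) → □□2[t0]121
Step 4: δ(t0, 1) = (t0, 2, R) → □□22[t0]21
Step 5: δ(t0, 2) = (t1, 1, R) → □□221[t1]1

After 5 steps, the tape (ignoring leading/trailing blanks) is: 2211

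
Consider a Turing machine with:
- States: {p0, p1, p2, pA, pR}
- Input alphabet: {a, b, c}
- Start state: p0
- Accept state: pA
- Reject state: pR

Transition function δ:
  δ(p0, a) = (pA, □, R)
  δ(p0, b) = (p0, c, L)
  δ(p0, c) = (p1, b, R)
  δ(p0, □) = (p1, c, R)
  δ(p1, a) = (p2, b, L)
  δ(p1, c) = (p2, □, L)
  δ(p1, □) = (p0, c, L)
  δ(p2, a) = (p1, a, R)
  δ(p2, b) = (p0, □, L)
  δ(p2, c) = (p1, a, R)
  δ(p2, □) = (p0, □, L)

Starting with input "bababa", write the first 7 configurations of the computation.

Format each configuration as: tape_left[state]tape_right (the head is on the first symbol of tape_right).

Transitions applied:
Step 1: δ(p0, b) = (p0, c, L)
Step 2: δ(p0, □) = (p1, c, R)
Step 3: δ(p1, c) = (p2, □, L)
Step 4: δ(p2, c) = (p1, a, R)
Step 5: δ(p1, □) = (p0, c, L)
Step 6: δ(p0, a) = (pA, □, R)

The first 7 configurations are:
[p0]bababa ⊢ [p0]□cababa ⊢ c[p1]cababa ⊢ [p2]c□ababa ⊢ a[p1]□ababa ⊢ [p0]acababa ⊢ □[pA]cababa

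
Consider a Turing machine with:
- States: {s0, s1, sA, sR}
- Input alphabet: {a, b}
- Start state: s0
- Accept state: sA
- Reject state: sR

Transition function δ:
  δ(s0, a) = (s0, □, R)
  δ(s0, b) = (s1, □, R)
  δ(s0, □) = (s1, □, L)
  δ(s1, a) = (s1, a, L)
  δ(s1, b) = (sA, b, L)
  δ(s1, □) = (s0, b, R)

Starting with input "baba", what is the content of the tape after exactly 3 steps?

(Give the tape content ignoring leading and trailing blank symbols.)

Execution trace:
Initial: [s0]baba
Step 1: δ(s0, b) = (s1, □, R) → □[s1]aba
Step 2: δ(s1, a) = (s1, a, L) → [s1]□aba
Step 3: δ(s1, □) = (s0, b, R) → b[s0]aba

After 3 steps, the tape (ignoring leading/trailing blanks) is: baba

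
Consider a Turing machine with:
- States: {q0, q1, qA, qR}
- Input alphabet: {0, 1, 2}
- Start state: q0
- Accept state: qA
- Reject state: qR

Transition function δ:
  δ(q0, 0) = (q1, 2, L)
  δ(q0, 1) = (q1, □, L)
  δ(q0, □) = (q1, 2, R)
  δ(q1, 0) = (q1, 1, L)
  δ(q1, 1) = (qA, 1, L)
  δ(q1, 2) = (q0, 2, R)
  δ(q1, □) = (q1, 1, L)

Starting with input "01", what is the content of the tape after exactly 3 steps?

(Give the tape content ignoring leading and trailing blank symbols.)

Execution trace:
Initial: [q0]01
Step 1: δ(q0, 0) = (q1, 2, L) → [q1]□21
Step 2: δ(q1, □) = (q1, 1, L) → [q1]□121
Step 3: δ(q1, □) = (q1, 1, L) → [q1]□1121

After 3 steps, the tape (ignoring leading/trailing blanks) is: 1121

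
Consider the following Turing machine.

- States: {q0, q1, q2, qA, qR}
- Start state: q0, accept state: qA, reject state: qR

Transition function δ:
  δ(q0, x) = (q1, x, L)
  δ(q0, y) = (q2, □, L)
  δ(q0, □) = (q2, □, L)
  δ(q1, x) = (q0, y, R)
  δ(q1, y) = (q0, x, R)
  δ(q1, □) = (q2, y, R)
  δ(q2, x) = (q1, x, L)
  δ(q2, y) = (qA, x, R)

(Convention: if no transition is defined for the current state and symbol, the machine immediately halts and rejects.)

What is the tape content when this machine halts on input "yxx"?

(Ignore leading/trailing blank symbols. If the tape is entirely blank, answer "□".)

Execution trace:
Initial: [q0]yxx
Step 1: δ(q0, y) = (q2, □, L) → [q2]□□xx

No transition is defined for δ(q2, □). By convention the machine halts and rejects.

Final tape (ignoring leading/trailing blanks): xx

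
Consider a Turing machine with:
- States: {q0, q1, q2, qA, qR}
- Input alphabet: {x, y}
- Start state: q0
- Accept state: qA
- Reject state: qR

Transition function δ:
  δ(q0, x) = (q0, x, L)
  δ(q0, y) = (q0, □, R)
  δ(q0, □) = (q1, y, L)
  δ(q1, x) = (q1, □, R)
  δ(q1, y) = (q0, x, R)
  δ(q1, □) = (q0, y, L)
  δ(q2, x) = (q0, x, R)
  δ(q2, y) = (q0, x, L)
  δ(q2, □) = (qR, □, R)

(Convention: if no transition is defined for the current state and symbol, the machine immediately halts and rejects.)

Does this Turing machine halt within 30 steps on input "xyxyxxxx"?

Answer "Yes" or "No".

Execution trace:
Initial: [q0]xyxyxxxx
Step 1: δ(q0, x) = (q0, x, L) → [q0]□xyxyxxxx
Step 2: δ(q0, □) = (q1, y, L) → [q1]□yxyxyxxxx
Step 3: δ(q1, □) = (q0, y, L) → [q0]□yyxyxyxxxx
Step 4: δ(q0, □) = (q1, y, L) → [q1]□yyyxyxyxxxx
Step 5: δ(q1, □) = (q0, y, L) → [q0]□yyyyxyxyxxxx
Step 6: δ(q0, □) = (q1, y, L) → [q1]□yyyyyxyxyxxxx
Step 7: δ(q1, □) = (q0, y, L) → [q0]□yyyyyyxyxyxxxx
Step 8: δ(q0, □) = (q1, y, L) → [q1]□yyyyyyyxyxyxxxx
Step 9: δ(q1, □) = (q0, y, L) → [q0]□yyyyyyyyxyxyxxxx
Step 10: δ(q0, □) = (q1, y, L) → [q1]□yyyyyyyyyxyxyxxxx
Step 11: δ(q1, □) = (q0, y, L) → [q0]□yyyyyyyyyyxyxyxxxx
Step 12: δ(q0, □) = (q1, y, L) → [q1]□yyyyyyyyyyyxyxyxxxx
Step 13: δ(q1, □) = (q0, y, L) → [q0]□yyyyyyyyyyyyxyxyxxxx
Step 14: δ(q0, □) = (q1, y, L) → [q1]□yyyyyyyyyyyyyxyxyxxxx
Step 15: δ(q1, □) = (q0, y, L) → [q0]□yyyyyyyyyyyyyyxyxyxxxx
Step 16: δ(q0, □) = (q1, y, L) → [q1]□yyyyyyyyyyyyyyyxyxyxxxx
Step 17: δ(q1, □) = (q0, y, L) → [q0]□yyyyyyyyyyyyyyyyxyxyxxxx
Step 18: δ(q0, □) = (q1, y, L) → [q1]□yyyyyyyyyyyyyyyyyxyxyxxxx
Step 19: δ(q1, □) = (q0, y, L) → [q0]□yyyyyyyyyyyyyyyyyyxyxyxxxx
Step 20: δ(q0, □) = (q1, y, L) → [q1]□yyyyyyyyyyyyyyyyyyyxyxyxxxx
Step 21: δ(q1, □) = (q0, y, L) → [q0]□yyyyyyyyyyyyyyyyyyyyxyxyxxxx
Step 22: δ(q0, □) = (q1, y, L) → [q1]□yyyyyyyyyyyyyyyyyyyyyxyxyxxxx
Step 23: δ(q1, □) = (q0, y, L) → [q0]□yyyyyyyyyyyyyyyyyyyyyyxyxyxxxx
Step 24: δ(q0, □) = (q1, y, L) → [q1]□yyyyyyyyyyyyyyyyyyyyyyyxyxyxxxx
Step 25: δ(q1, □) = (q0, y, L) → [q0]□yyyyyyyyyyyyyyyyyyyyyyyyxyxyxxxx
Step 26: δ(q0, □) = (q1, y, L) → [q1]□yyyyyyyyyyyyyyyyyyyyyyyyyxyxyxxxx
Step 27: δ(q1, □) = (q0, y, L) → [q0]□yyyyyyyyyyyyyyyyyyyyyyyyyyxyxyxxxx
Step 28: δ(q0, □) = (q1, y, L) → [q1]□yyyyyyyyyyyyyyyyyyyyyyyyyyyxyxyxxxx
Step 29: δ(q1, □) = (q0, y, L) → [q0]□yyyyyyyyyyyyyyyyyyyyyyyyyyyyxyxyxxxx
Step 30: δ(q0, □) = (q1, y, L) → [q1]□yyyyyyyyyyyyyyyyyyyyyyyyyyyyyxyxyxxxx

The machine has not reached a halting state after 30 steps.
The machine did not halt within the 30-step bound.

Answer: No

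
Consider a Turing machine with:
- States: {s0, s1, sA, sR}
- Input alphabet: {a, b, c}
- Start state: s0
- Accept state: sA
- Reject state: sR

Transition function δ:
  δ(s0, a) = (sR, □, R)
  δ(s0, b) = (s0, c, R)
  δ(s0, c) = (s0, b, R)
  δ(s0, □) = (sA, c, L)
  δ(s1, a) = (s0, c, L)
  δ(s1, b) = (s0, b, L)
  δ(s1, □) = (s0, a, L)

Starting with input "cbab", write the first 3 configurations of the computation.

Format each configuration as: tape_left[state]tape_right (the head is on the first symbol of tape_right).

Transitions applied:
Step 1: δ(s0, c) = (s0, b, R)
Step 2: δ(s0, b) = (s0, c, R)

The first 3 configurations are:
[s0]cbab ⊢ b[s0]bab ⊢ bc[s0]ab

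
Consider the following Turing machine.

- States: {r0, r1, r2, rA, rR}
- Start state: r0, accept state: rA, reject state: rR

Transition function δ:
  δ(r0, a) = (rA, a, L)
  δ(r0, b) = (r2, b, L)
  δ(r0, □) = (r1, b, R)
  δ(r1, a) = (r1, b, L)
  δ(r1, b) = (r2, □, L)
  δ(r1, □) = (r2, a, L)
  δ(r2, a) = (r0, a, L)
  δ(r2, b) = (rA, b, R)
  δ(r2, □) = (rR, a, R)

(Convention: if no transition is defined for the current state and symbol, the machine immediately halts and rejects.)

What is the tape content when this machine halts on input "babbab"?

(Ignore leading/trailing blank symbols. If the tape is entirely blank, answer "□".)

Execution trace:
Initial: [r0]babbab
Step 1: δ(r0, b) = (r2, b, L) → [r2]□babbab
Step 2: δ(r2, □) = (rR, a, R) → a[rR]babbab

The machine reaches the reject state rR and halts.

Final tape (ignoring leading/trailing blanks): ababbab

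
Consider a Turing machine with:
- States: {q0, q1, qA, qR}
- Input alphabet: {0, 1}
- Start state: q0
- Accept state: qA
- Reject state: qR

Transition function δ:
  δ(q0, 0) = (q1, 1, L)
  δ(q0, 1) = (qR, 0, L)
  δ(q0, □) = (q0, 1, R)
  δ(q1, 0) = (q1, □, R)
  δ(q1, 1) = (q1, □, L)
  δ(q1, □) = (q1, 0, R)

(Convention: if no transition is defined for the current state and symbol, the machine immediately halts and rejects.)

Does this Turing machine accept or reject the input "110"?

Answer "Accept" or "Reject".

Execution trace:
Initial: [q0]110
Step 1: δ(q0, 1) = (qR, 0, L) → [qR]□010

The machine reaches the reject state qR and halts.

Answer: Reject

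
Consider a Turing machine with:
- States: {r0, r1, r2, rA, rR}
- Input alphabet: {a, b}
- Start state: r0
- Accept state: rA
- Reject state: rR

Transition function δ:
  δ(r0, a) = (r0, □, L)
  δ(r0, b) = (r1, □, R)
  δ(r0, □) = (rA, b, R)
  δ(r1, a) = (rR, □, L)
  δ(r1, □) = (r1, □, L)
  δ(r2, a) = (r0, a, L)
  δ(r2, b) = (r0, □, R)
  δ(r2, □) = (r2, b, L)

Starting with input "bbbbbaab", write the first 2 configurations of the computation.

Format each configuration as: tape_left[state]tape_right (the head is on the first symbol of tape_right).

Transitions applied:
Step 1: δ(r0, b) = (r1, □, R)

The first 2 configurations are:
[r0]bbbbbaab ⊢ □[r1]bbbbaab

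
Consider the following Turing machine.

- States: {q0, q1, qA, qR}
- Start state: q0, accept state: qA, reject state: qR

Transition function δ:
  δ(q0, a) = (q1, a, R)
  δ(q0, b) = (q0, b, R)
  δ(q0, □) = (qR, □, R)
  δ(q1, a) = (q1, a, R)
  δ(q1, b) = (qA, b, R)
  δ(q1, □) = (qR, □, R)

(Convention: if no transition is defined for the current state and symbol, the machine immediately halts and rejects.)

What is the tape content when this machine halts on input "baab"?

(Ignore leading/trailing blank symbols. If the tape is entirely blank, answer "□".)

Execution trace:
Initial: [q0]baab
Step 1: δ(q0, b) = (q0, b, R) → b[q0]aab
Step 2: δ(q0, a) = (q1, a, R) → ba[q1]ab
Step 3: δ(q1, a) = (q1, a, R) → baa[q1]b
Step 4: δ(q1, b) = (qA, b, R) → baab[qA]□

The machine reaches the accept state qA and halts.

Final tape (ignoring leading/trailing blanks): baab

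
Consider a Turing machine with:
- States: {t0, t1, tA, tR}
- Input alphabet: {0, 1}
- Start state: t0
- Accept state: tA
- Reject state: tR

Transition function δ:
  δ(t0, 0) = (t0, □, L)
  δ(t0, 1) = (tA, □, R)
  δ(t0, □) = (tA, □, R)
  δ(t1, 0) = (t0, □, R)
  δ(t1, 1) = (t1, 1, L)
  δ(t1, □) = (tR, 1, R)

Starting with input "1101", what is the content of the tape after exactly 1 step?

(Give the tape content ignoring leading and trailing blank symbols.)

Execution trace:
Initial: [t0]1101
Step 1: δ(t0, 1) = (tA, □, R) → □[tA]101

The machine reaches the accept state tA and halts.

After 1 step, the tape (ignoring leading/trailing blanks) is: 101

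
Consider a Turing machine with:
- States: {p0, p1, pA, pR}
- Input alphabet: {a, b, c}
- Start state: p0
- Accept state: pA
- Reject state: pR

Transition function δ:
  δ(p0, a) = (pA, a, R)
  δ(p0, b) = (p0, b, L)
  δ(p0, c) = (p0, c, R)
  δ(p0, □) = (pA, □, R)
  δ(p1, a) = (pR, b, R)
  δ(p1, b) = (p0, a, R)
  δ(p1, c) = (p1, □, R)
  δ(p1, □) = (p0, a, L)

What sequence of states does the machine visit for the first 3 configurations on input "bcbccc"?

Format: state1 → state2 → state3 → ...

Execution trace:
Initial: [p0]bcbccc
Step 1: δ(p0, b) = (p0, b, L) → [p0]□bcbccc
Step 2: δ(p0, □) = (pA, □, R) → □[pA]bcbccc

The machine reaches the accept state pA and halts.

State sequence: p0 → p0 → pA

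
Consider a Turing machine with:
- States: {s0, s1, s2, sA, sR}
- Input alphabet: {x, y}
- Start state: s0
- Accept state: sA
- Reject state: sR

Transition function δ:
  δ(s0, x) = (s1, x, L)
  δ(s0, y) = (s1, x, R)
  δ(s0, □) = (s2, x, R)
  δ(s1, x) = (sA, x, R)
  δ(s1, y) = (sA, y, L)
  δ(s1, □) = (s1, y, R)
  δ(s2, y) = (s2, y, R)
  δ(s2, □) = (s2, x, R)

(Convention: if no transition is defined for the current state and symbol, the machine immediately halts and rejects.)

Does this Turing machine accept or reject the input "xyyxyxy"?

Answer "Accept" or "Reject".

Execution trace:
Initial: [s0]xyyxyxy
Step 1: δ(s0, x) = (s1, x, L) → [s1]□xyyxyxy
Step 2: δ(s1, □) = (s1, y, R) → y[s1]xyyxyxy
Step 3: δ(s1, x) = (sA, x, R) → yx[sA]yyxyxy

The machine reaches the accept state sA and halts.

Answer: Accept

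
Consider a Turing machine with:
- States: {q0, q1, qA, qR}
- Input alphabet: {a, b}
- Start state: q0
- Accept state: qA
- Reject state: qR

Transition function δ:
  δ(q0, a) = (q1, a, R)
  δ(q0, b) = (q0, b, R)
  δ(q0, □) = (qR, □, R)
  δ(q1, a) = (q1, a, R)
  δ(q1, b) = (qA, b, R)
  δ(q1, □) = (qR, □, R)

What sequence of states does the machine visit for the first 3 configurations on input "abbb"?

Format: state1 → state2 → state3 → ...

Execution trace:
Initial: [q0]abbb
Step 1: δ(q0, a) = (q1, a, R) → a[q1]bbb
Step 2: δ(q1, b) = (qA, b, R) → ab[qA]bb

The machine reaches the accept state qA and halts.

State sequence: q0 → q1 → qA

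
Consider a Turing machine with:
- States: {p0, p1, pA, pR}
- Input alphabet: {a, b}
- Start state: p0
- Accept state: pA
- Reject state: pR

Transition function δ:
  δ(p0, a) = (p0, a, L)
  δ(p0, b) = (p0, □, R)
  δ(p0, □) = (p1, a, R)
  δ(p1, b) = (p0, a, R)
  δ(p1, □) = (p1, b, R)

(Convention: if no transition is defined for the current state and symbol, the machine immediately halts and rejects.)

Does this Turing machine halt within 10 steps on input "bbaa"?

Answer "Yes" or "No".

Execution trace:
Initial: [p0]bbaa
Step 1: δ(p0, b) = (p0, □, R) → □[p0]baa
Step 2: δ(p0, b) = (p0, □, R) → □□[p0]aa
Step 3: δ(p0, a) = (p0, a, L) → □[p0]□aa
Step 4: δ(p0, □) = (p1, a, R) → □a[p1]aa

No transition is defined for δ(p1, a). By convention the machine halts and rejects.
The machine halted after 4 steps (within the 10-step bound).

Answer: Yes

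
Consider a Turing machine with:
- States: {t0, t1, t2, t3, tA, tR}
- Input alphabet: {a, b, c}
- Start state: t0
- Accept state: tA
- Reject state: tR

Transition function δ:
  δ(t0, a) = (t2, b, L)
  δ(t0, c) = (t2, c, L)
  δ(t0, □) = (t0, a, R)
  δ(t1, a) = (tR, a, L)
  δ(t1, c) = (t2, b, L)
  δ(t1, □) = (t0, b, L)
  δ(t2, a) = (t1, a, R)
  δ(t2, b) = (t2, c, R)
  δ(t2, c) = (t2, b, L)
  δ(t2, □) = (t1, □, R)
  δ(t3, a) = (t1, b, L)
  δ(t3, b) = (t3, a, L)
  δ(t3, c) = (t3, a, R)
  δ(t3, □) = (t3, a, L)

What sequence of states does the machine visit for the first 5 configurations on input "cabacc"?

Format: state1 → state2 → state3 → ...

Execution trace:
Initial: [t0]cabacc
Step 1: δ(t0, c) = (t2, c, L) → [t2]□cabacc
Step 2: δ(t2, □) = (t1, □, R) → □[t1]cabacc
Step 3: δ(t1, c) = (t2, b, L) → [t2]□babacc
Step 4: δ(t2, □) = (t1, □, R) → □[t1]babacc

No transition is defined for δ(t1, b). By convention the machine halts and rejects.

State sequence: t0 → t2 → t1 → t2 → t1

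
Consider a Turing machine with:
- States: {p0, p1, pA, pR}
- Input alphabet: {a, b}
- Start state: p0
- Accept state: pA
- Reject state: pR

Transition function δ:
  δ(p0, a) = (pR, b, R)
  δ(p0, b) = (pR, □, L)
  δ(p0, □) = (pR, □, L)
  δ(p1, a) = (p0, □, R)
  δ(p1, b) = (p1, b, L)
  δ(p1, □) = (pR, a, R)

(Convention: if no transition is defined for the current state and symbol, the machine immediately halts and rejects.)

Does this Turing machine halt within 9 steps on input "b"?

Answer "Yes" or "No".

Execution trace:
Initial: [p0]b
Step 1: δ(p0, b) = (pR, □, L) → [pR]□□

The machine reaches the reject state pR and halts.
The machine halted after 1 step (within the 9-step bound).

Answer: Yes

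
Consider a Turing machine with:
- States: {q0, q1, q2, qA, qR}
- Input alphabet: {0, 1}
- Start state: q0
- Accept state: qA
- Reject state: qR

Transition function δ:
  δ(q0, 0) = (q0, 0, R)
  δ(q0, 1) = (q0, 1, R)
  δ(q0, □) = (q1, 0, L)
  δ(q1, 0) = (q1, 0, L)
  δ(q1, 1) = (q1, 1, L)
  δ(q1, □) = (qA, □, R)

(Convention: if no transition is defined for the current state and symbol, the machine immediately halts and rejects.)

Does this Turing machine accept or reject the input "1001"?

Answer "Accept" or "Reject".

Execution trace:
Initial: [q0]1001
Step 1: δ(q0, 1) = (q0, 1, R) → 1[q0]001
Step 2: δ(q0, 0) = (q0, 0, R) → 10[q0]01
Step 3: δ(q0, 0) = (q0, 0, R) → 100[q0]1
Step 4: δ(q0, 1) = (q0, 1, R) → 1001[q0]□
Step 5: δ(q0, □) = (q1, 0, L) → 100[q1]10
Step 6: δ(q1, 1) = (q1, 1, L) → 10[q1]010
Step 7: δ(q1, 0) = (q1, 0, L) → 1[q1]0010
Step 8: δ(q1, 0) = (q1, 0, L) → [q1]10010
Step 9: δ(q1, 1) = (q1, 1, L) → [q1]□10010
Step 10: δ(q1, □) = (qA, □, R) → □[qA]10010

The machine reaches the accept state qA and halts.

Answer: Accept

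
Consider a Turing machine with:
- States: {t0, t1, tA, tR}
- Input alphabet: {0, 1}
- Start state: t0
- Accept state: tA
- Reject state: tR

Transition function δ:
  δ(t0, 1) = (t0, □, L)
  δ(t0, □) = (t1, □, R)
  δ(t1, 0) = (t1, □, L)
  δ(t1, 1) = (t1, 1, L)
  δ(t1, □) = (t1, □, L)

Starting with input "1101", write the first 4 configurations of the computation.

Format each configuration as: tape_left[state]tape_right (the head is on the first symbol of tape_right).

Transitions applied:
Step 1: δ(t0, 1) = (t0, □, L)
Step 2: δ(t0, □) = (t1, □, R)
Step 3: δ(t1, □) = (t1, □, L)

The first 4 configurations are:
[t0]1101 ⊢ [t0]□□101 ⊢ □[t1]□101 ⊢ [t1]□□101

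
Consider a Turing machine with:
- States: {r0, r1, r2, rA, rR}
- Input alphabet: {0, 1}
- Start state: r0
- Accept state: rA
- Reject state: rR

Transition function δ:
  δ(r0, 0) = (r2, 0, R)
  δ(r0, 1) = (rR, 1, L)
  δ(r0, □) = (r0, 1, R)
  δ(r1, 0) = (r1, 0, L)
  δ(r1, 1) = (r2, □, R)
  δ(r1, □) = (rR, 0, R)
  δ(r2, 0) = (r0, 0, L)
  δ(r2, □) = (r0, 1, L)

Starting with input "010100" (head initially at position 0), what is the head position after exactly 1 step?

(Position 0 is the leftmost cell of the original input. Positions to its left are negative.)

Execution trace (head position shown):
Step 0: [r0]010100  (head at position 0)
Step 1: move right → 0[r2]10100  (head at position 1)

After 1 step, the head is at position 1.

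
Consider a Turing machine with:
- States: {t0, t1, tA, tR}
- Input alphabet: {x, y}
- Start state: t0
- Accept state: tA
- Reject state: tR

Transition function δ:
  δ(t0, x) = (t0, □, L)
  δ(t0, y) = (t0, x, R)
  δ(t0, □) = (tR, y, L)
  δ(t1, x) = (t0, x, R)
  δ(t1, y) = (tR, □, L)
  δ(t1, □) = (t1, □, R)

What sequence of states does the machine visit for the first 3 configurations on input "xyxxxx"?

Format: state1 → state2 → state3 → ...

Execution trace:
Initial: [t0]xyxxxx
Step 1: δ(t0, x) = (t0, □, L) → [t0]□□yxxxx
Step 2: δ(t0, □) = (tR, y, L) → [tR]□y□yxxxx

The machine reaches the reject state tR and halts.

State sequence: t0 → t0 → tR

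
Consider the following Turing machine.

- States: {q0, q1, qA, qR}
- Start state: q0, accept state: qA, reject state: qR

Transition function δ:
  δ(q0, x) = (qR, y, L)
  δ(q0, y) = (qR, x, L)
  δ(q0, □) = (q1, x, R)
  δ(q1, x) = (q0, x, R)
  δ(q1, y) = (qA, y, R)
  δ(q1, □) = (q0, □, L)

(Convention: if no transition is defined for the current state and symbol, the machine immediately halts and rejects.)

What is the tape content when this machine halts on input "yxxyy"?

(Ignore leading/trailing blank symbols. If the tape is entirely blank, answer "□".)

Execution trace:
Initial: [q0]yxxyy
Step 1: δ(q0, y) = (qR, x, L) → [qR]□xxxyy

The machine reaches the reject state qR and halts.

Final tape (ignoring leading/trailing blanks): xxxyy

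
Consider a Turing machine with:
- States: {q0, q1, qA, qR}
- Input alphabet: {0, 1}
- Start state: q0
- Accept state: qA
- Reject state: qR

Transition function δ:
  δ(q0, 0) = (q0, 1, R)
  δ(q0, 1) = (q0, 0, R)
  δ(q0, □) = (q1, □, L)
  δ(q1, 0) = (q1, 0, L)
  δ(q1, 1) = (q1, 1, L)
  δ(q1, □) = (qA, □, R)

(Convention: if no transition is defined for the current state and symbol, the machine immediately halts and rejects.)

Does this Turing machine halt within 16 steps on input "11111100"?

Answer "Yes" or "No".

Execution trace:
Initial: [q0]11111100
Step 1: δ(q0, 1) = (q0, 0, R) → 0[q0]1111100
Step 2: δ(q0, 1) = (q0, 0, R) → 00[q0]111100
Step 3: δ(q0, 1) = (q0, 0, R) → 000[q0]11100
Step 4: δ(q0, 1) = (q0, 0, R) → 0000[q0]1100
Step 5: δ(q0, 1) = (q0, 0, R) → 00000[q0]100
Step 6: δ(q0, 1) = (q0, 0, R) → 000000[q0]00
Step 7: δ(q0, 0) = (q0, 1, R) → 0000001[q0]0
Step 8: δ(q0, 0) = (q0, 1, R) → 00000011[q0]□
Step 9: δ(q0, □) = (q1, □, L) → 0000001[q1]1□
Step 10: δ(q1, 1) = (q1, 1, L) → 000000[q1]11□
Step 11: δ(q1, 1) = (q1, 1, L) → 00000[q1]011□
Step 12: δ(q1, 0) = (q1, 0, L) → 0000[q1]0011□
Step 13: δ(q1, 0) = (q1, 0, L) → 000[q1]00011□
Step 14: δ(q1, 0) = (q1, 0, L) → 00[q1]000011□
Step 15: δ(q1, 0) = (q1, 0, L) → 0[q1]0000011□
Step 16: δ(q1, 0) = (q1, 0, L) → [q1]00000011□

The machine has not reached a halting state after 16 steps.
The machine did not halt within the 16-step bound.

Answer: No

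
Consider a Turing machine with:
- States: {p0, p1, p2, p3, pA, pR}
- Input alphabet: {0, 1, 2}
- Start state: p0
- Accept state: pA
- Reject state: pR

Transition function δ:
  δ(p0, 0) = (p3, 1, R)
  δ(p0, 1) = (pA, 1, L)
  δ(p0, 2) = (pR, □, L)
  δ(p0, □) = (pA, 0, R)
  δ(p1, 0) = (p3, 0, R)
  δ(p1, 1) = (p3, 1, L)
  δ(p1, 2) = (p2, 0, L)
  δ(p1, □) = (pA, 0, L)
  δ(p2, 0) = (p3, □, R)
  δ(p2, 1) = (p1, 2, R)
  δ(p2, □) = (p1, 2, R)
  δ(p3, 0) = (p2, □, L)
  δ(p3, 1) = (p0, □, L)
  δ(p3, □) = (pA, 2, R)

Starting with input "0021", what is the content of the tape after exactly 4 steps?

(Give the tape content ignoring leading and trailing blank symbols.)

Execution trace:
Initial: [p0]0021
Step 1: δ(p0, 0) = (p3, 1, R) → 1[p3]021
Step 2: δ(p3, 0) = (p2, □, L) → [p2]1□21
Step 3: δ(p2, 1) = (p1, 2, R) → 2[p1]□21
Step 4: δ(p1, □) = (pA, 0, L) → [pA]2021

The machine reaches the accept state pA and halts.

After 4 steps, the tape (ignoring leading/trailing blanks) is: 2021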